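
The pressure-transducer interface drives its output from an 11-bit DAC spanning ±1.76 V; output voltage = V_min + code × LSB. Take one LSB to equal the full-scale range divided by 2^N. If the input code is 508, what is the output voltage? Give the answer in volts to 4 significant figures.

Range = 1.76 − (-1.76) = 3.52 V. LSB = 3.52 V / 2^11.
Output = V_min + (508/2048) × range = -1.76 + 0.248047 × 3.52 V
      = -1.76 + 0.873125 = -0.886875 V.

-0.8869 V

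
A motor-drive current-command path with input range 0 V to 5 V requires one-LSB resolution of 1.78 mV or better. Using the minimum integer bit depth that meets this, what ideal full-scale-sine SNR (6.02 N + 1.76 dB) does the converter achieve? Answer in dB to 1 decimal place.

Span = 5 V.
Levels needed ≥ 5/1.78 mV = 2809. 2^12 = 4096 suffices, so N_min = 12.
Ideal SNR at N = 12: 6.02·12 + 1.76 = 74.0 dB.

74.0 dB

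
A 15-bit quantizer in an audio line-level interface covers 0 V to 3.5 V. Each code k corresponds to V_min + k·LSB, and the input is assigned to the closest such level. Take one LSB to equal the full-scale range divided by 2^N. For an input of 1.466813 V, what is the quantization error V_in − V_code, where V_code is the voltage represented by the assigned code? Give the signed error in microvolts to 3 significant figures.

V_FS = 3.5 V. LSB = 3.5 V / 2^15 ≈ 106.8 µV.
(V_in − V_min)/LSB = (1.466813 − (0)) × 32768/3.5 = 13732.7224 → nearest code k = 13733.
V_code = V_min + k × range/2^15 = 0 + 13733 × 3.5/32768 = 1.4668426514 V.
V_in − V_code = 1.466813 − (1.4668426514) = −29.7 µV.

−29.7 µV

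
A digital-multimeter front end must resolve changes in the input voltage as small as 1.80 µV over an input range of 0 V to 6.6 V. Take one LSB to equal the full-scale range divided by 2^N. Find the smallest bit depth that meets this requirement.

Range is 6.6 V.
Required number of levels: 6.6/1.80 µV = 3.6667e6; smallest N with 2^N ≥ that is 22.

22 bits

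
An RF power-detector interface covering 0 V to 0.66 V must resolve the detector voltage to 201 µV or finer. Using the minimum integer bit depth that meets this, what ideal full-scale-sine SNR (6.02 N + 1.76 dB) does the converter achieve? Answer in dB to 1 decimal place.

V_FS = 0.66 V.
Required number of levels: 0.66/201 µV = 3283.6; smallest N with 2^N ≥ that is 12.
Ideal SNR at N = 12: 6.02·12 + 1.76 = 74.0 dB.

74.0 dB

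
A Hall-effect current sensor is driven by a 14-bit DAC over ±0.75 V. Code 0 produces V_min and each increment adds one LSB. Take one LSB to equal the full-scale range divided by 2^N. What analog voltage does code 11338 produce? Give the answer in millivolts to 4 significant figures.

288.0 mV

The full-scale span is 0.75 − (-0.75) = 1.5 V. LSB = 1.5 V / 2^14.
Output = V_min + (11338/16384) × range = -0.75 + 0.692017 × 1.5 V
      = -0.75 + 1.03802 = 0.288025 V.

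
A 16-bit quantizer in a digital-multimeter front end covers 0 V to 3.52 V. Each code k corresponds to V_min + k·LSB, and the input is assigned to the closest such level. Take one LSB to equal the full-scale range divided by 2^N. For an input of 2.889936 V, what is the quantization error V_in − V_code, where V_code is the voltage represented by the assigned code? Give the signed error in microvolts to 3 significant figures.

Range is 3.52 V. LSB = 3.52 V / 2^16 ≈ 53.71 µV.
Position in LSBs: (2.889936 − (0)) × 65536/3.52 = 53805.3539; rounding gives k = 53805.
V_code = V_min + k × range/2^16 = 0 + 53805 × 3.52/65536 = 2.8899169922 V.
Error = V_in − V_code = 2.889936 − (2.8899169922) = +19.0 µV.

+19.0 µV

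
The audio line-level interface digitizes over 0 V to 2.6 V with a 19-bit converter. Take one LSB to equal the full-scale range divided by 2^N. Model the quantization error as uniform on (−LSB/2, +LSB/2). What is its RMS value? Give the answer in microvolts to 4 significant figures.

Range is 2.6 V.
One LSB is 2.6 V / 524288 = 4.95911 µV.
σ_q = LSB/√12 = 4.95911 µV/3.4641 = 1.432 µV.

1.432 µV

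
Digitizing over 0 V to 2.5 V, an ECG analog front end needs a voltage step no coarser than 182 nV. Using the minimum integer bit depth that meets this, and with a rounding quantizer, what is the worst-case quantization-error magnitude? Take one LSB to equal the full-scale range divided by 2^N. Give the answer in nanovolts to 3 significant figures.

74.5 nV

V_FS = 2.5 V.
Need 2^N ≥ 2.5 V / 182 nV = 1.374e7 → N_min = 24.
LSB = 2.5 V ÷ 2^24 = 2.5/16777216 V = 149.01 nV.
Max error for round-to-nearest is LSB/2 = 74.5 nV.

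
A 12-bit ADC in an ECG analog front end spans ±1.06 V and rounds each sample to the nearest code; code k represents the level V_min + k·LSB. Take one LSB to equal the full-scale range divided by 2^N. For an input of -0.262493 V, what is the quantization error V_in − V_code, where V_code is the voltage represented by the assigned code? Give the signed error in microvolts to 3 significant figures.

−80.9 µV

The full-scale span is 1.06 − (-1.06) = 2.12 V. LSB = 2.12 V / 2^12 ≈ 0.5176 mV.
(V_in − V_min)/LSB = (-0.262493 − (-1.06)) × 4096/2.12 = 1540.8437 → nearest code k = 1541.
V_code = V_min + k × range/2^12 = -1.06 + 1541 × 2.12/4096 = -0.2624121094 V.
e = -0.262493 − (-0.2624121094) = −80.9 µV.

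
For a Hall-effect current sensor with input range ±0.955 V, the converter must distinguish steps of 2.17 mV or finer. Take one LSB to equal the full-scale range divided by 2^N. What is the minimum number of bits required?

10 bits

The full-scale span is 0.955 − (-0.955) = 1.91 V.
Need 2^N ≥ 1.91 V / 2.17 mV = 880.2 → N_min = 10.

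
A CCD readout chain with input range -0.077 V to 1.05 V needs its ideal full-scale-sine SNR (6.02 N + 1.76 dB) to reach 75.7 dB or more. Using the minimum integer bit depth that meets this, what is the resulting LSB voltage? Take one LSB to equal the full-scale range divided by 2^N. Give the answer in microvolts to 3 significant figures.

The full-scale span is 1.05 − (-0.077) = 1.127 V.
Solving 6.02 N ≥ 75.7 − 1.76: N ≥ 12.282. Round up → N = 13.
LSB = 1.127 V ÷ 2^13 = 1.127/8192 V = 138 µV.

138 µV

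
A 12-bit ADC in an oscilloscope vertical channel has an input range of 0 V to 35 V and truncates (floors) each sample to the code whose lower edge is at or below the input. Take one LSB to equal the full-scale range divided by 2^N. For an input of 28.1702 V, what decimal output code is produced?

3296

Range is 35 V. LSB = 35 V / 2^12 ≈ 8.545 mV.
V_in − V_min = 28.1702 − (0) = 28.1702 V.
Divide by LSB: 28.1702 × 4096/35 = 3296.7183.
Truncating gives code 3296.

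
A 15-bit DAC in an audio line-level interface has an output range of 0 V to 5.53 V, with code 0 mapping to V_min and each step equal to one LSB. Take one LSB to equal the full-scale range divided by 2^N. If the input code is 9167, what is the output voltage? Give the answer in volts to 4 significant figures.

1.547 V

V_FS = 5.53 V. LSB = 5.53 V / 2^15.
V_out = V_min + code × LSB = 0 V + 9167 × 5.53 V / 32768
      = 0 V + 1.54704 V = 1.54704 V.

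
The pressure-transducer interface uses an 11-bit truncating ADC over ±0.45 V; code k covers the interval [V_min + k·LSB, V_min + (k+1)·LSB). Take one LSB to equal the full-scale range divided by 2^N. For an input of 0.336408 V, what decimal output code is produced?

1789

Range = 0.45 − (-0.45) = 0.9 V. LSB = 0.9 V / 2^11 ≈ 439.5 µV.
code = ⌊(V_in − V_min)/LSB⌋ = ⌊(V_in − V_min) × 2^11 / range⌋
     = ⌊(0.336408 − (-0.45)) × 2048 / 0.9⌋ = ⌊0.786408 × 2048/0.9⌋
     = ⌊1789.515⌋ = 1789.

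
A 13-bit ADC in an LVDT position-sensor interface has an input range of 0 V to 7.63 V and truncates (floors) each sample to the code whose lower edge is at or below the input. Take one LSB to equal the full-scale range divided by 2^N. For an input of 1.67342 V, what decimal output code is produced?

1796

Range is 7.63 V. LSB = 7.63 V / 2^13 ≈ 0.9314 mV.
code = ⌊(V_in − V_min)/LSB⌋ = ⌊(V_in − V_min) × 2^13 / range⌋
     = ⌊(1.67342 − (0)) × 8192 / 7.63⌋ = ⌊1.67342 × 8192/7.63⌋
     = ⌊1796.678⌋ = 1796.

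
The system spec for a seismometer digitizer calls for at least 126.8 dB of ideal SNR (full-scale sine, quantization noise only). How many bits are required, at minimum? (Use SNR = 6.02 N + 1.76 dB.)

Solving 6.02 N ≥ 126.8 − 1.76: N ≥ 20.771. Round up → N = 21.

21 bits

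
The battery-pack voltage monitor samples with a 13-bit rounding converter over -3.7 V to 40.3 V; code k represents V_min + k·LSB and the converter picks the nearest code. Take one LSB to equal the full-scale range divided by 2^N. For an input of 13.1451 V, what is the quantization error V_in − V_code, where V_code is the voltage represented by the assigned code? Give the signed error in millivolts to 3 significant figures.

+1.35 mV

The full-scale span is 40.3 − (-3.7) = 44 V. LSB = 44 V / 2^13 ≈ 5.371 mV.
(V_in − V_min)/LSB = (13.1451 − (-3.7)) × 8192/44 = 3136.2513 → nearest code k = 3136.
Reconstructed level: -3.7 + 3136 × 44/8192 V = 13.14375000 V.
e = 13.1451 − (13.14375000) = +1.35 mV.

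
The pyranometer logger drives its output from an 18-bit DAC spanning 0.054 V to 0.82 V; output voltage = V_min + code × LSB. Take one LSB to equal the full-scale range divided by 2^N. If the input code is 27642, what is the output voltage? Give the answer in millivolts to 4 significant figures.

134.8 mV

Full-scale range = 0.82 V − (0.054 V) = 0.766 V. LSB = 0.766 V / 2^18.
Output = V_min + (27642/262144) × range = 0.054 + 0.105446 × 0.766 V
      = 0.054 V + 0.0807715 V = 0.134772 V.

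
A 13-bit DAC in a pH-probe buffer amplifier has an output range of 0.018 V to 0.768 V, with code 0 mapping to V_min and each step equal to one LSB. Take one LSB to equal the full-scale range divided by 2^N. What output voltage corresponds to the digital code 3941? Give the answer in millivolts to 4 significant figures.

Span: 0.768 V − (0.018 V) = 0.75 V. LSB = 0.75 V / 2^13.
V_out = V_min + code × LSB = 0.018 V + 3941 × 0.75 V / 8192
      = 0.018 + 0.360809 = 0.378809 V.

378.8 mV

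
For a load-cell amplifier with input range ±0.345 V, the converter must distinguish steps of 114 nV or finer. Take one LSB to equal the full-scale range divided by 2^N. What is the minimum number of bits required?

Range = 0.345 − (-0.345) = 0.69 V.
Levels needed ≥ 0.69/114 nV = 6.053e6. 2^23 = 8388608 suffices, so N_min = 23.

23 bits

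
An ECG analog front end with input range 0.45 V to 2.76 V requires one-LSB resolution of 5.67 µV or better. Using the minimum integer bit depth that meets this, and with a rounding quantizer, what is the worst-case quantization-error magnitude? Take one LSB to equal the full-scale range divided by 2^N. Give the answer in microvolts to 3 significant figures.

The full-scale span is 2.76 − (0.45) = 2.31 V.
Levels needed ≥ 2.31/5.67 µV = 407400. 2^19 = 524288 suffices, so N_min = 19.
One LSB is 2.31 V / 524288 = 4.4060 µV.
Half an LSB is 2.20 µV.

2.20 µV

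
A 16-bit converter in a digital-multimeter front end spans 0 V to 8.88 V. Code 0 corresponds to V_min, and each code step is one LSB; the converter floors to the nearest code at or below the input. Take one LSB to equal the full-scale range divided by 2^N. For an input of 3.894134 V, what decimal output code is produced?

Full-scale range = 8.88 V. LSB = 8.88 V / 2^16 ≈ 135.5 µV.
(V_in − V_min) × 2^16/range = (3.894134 − (0)) × 65536/8.88 = 28739.411.
Floor → code = 28739.

28739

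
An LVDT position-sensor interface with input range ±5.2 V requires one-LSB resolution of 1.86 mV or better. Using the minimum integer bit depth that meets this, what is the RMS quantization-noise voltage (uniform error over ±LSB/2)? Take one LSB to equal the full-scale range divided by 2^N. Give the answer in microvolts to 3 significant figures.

Full-scale range = 5.2 V − (-5.2 V) = 10.4 V.
Levels needed ≥ 10.4/1.86 mV = 5591. 2^13 = 8192 suffices, so N_min = 13.
One LSB is 10.4 V / 8192 = 1.2695 mV.
RMS noise = LSB/√12 = 366 µV.

366 µV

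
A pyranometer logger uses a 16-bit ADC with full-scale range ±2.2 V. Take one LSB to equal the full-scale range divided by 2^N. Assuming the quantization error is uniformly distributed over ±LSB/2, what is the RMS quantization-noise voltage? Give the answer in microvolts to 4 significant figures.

Range = 2.2 − (-2.2) = 4.4 V.
Step size = 4.4/65536 V = 67.1387 µV.
RMS of a uniform error over width LSB is LSB/√12 = 19.38 µV.

19.38 µV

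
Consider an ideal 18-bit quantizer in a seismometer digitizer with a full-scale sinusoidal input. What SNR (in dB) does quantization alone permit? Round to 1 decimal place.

110.1 dB

SNR = 6.02·18 + 1.76 = 110.12 dB.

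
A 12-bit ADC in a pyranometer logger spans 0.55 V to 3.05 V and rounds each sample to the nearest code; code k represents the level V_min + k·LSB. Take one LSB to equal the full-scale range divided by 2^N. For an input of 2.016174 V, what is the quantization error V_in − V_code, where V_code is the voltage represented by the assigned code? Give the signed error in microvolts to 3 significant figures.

+110 µV

The full-scale span is 3.05 − (0.55) = 2.5 V. LSB = 2.5 V / 2^12 ≈ 0.6104 mV.
Position in LSBs: (2.016174 − (0.55)) × 4096/2.5 = 2402.1795; rounding gives k = 2402.
V_code = V_min + k × range/2^12 = 0.55 + 2402 × 2.5/4096 = 2.016064453 V.
V_in − V_code = 2.016174 − (2.016064453) = +110 µV.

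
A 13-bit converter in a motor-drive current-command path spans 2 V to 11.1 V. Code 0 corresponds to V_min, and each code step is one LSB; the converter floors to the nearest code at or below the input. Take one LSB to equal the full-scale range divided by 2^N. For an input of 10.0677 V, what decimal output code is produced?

The full-scale span is 11.1 − (2) = 9.1 V. LSB = 9.1 V / 2^13 ≈ 1.111 mV.
(V_in − V_min) × 2^13/range = (10.0677 − (2)) × 8192/9.1 = 7262.703.
Floor → code = 7262.

7262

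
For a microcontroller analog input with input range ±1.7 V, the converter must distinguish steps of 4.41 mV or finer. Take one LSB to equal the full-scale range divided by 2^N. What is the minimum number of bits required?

10 bits

The full-scale span is 1.7 − (-1.7) = 3.4 V.
Required number of levels: 3.4/4.41 mV = 770.98; smallest N with 2^N ≥ that is 10.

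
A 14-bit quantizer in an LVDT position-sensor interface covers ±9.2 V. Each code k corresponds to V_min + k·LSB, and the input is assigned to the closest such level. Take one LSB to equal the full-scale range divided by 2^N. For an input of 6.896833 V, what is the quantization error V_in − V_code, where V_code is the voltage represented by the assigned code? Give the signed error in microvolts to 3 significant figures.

Full-scale range = 9.2 V − (-9.2 V) = 18.4 V. LSB = 18.4 V / 2^14 ≈ 1.123 mV.
(6.896833 − (-9.2)) / LSB = 16.096833 × 16384/18.4 = 14333.1800. Nearest integer: k = 14333.
V_code = -9.2 + (14333/16384) × 18.4 = 6.8966308594 V.
Error = V_in − V_code = 6.896833 − (6.8966308594) = +202 µV.

+202 µV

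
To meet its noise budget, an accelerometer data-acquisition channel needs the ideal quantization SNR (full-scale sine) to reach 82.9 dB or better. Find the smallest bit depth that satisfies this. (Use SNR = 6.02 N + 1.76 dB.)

14 bits

Solving 6.02 N ≥ 82.9 − 1.76: N ≥ 13.478. Round up → N = 14.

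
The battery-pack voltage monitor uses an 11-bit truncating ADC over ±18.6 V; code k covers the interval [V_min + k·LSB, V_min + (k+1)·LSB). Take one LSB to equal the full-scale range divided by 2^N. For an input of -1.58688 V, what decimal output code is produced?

Full-scale range = 18.6 V − (-18.6 V) = 37.2 V. LSB = 37.2 V / 2^11 ≈ 18.16 mV.
(V_in − V_min) × 2^11/range = (-1.58688 − (-18.6)) × 2048/37.2 = 936.636.
Floor → code = 936.

936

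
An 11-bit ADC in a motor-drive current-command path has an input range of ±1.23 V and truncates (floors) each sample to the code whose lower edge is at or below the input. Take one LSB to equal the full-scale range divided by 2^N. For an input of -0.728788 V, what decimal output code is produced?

417

The full-scale span is 1.23 − (-1.23) = 2.46 V. LSB = 2.46 V / 2^11 ≈ 1.201 mV.
(V_in − V_min) × 2^11/range = (-0.728788 − (-1.23)) × 2048/2.46 = 417.269.
Floor → code = 417.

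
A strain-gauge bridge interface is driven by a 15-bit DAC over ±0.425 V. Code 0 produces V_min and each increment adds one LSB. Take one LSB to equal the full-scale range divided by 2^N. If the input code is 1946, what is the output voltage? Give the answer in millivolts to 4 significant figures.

-374.5 mV

Full-scale range = 0.425 V − (-0.425 V) = 0.85 V. LSB = 0.85 V / 2^15.
V_out = -0.425 + 1946 × (0.85/32768) V
      = -0.425 V + 0.0504791 V = -0.374521 V.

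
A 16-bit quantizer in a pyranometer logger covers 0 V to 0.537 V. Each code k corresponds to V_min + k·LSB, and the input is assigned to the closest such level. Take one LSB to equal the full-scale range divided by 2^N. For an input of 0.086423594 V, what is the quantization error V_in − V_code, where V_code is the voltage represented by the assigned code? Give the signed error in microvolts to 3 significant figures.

Full-scale range = 0.537 V. LSB = 0.537 V / 2^16 ≈ 8.194 µV.
(0.086423594 − (0)) / LSB = 0.086423594 × 65536/0.537 = 10547.2191. Nearest integer: k = 10547.
V_code = V_min + k × range/2^16 = 0 + 10547 × 0.537/65536 = 0.086421798706 V.
V_in − V_code = 0.086423594 − (0.086421798706) = +1.80 µV.

+1.80 µV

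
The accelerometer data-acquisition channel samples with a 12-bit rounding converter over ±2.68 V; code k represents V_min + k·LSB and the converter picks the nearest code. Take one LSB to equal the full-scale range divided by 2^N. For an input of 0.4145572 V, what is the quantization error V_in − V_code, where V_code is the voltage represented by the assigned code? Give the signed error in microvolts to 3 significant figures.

−267 µV

Span: 2.68 V − (-2.68 V) = 5.36 V. LSB = 5.36 V / 2^12 ≈ 1.309 mV.
Position in LSBs: (0.4145572 − (-2.68)) × 4096/5.36 = 2364.7959; rounding gives k = 2365.
V_code = -2.68 + (2365/4096) × 5.36 = 0.4148242188 V.
V_in − V_code = 0.4145572 − (0.4148242188) = −267 µV.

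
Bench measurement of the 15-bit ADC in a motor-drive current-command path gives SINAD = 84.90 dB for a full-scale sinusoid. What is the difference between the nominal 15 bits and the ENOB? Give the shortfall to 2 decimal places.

ENOB = (SINAD − 1.76)/6.02 = (84.90 − 1.76)/6.02 = 13.8106 bits.
Lost resolution: 15 − 13.8106 = 1.1894 bits.

1.19 bits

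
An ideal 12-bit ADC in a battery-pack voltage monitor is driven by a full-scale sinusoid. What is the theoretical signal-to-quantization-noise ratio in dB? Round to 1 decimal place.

74.0 dB

For an ideal N-bit converter with full-scale sine input, SNR = 6.02 N + 1.76 dB. SNR = 6.02 × 12 + 1.76 = 72.24 + 1.76 = 74.00 dB.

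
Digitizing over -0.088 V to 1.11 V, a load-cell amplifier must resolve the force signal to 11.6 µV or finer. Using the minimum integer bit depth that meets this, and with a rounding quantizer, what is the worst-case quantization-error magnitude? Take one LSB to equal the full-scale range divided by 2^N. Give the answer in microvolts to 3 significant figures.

4.57 µV

The full-scale span is 1.11 − (-0.088) = 1.198 V.
Need 2^N ≥ 1.198 V / 11.6 µV = 103300 → N_min = 17.
LSB = 1.198 V ÷ 2^17 = 1.198/131072 V = 9.1400 µV.
Half an LSB is 4.57 µV.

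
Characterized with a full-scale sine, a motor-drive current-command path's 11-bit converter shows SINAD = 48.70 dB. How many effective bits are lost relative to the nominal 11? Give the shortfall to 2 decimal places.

ENOB = (SINAD − 1.76)/6.02 = (48.70 − 1.76)/6.02 = 7.7973 bits.
11 − 7.7973 = 3.20 bits below nominal.

3.20 bits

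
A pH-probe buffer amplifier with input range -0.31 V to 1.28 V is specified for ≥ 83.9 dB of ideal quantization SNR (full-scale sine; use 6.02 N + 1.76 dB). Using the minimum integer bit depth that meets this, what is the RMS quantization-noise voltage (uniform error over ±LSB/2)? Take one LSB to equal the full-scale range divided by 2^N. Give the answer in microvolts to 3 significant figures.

28.0 µV

Full-scale range = 1.28 V − (-0.31 V) = 1.59 V.
Required N = ⌈(83.9 − 1.76)/6.02⌉ = ⌈13.645⌉ = 14.
One LSB is 1.59 V / 16384 = 97.046 µV.
RMS noise = LSB/√12 = 28.0 µV.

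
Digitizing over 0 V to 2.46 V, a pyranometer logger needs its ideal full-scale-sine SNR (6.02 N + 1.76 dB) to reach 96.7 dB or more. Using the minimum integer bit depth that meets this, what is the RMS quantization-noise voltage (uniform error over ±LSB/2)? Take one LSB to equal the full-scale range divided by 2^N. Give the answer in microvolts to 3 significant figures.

Range is 2.46 V.
Required N = ⌈(96.7 − 1.76)/6.02⌉ = ⌈15.771⌉ = 16.
Step size = 2.46/65536 V = 37.537 µV.
RMS noise = LSB/√12 = 10.8 µV.

10.8 µV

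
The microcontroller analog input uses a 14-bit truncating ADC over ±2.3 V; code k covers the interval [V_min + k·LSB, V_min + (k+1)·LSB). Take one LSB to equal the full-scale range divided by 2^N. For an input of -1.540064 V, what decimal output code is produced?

2706

Span: 2.3 V − (-2.3 V) = 4.6 V. LSB = 4.6 V / 2^14 ≈ 280.8 µV.
(V_in − V_min) × 2^14/range = (-1.540064 − (-2.3)) × 16384/4.6 = 2706.694.
Floor → code = 2706.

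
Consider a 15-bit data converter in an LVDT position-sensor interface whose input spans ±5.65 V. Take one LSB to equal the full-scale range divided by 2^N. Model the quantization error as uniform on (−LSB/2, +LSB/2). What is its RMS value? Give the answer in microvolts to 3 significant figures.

99.5 µV

Span: 5.65 V − (-5.65 V) = 11.3 V.
LSB = 11.3 V ÷ 2^15 = 11.3/32768 V = 344.85 µV.
For a uniform distribution on [−LSB/2, +LSB/2], V_rms = LSB/√12 = 344.85 µV/3.4641 = 99.5 µV.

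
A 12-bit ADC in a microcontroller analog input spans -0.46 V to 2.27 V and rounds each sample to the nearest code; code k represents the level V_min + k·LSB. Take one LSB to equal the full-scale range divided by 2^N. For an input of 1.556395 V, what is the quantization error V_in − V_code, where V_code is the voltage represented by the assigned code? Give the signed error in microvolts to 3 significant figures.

+221 µV

Span: 2.27 V − (-0.46 V) = 2.73 V. LSB = 2.73 V / 2^12 ≈ 0.6665 mV.
Position in LSBs: (1.556395 − (-0.46)) × 4096/2.73 = 3025.3311; rounding gives k = 3025.
V_code = V_min + k × range/2^12 = -0.46 + 3025 × 2.73/4096 = 1.556174316 V.
V_in − V_code = 1.556395 − (1.556174316) = +221 µV.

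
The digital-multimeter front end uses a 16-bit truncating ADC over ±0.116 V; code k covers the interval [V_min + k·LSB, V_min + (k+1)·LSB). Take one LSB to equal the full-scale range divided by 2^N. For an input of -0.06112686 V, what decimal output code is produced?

Span: 0.116 V − (-0.116 V) = 0.232 V. LSB = 0.232 V / 2^16 ≈ 3.540 µV.
code = ⌊(V_in − V_min)/LSB⌋ = ⌊(V_in − V_min) × 2^16 / range⌋
     = ⌊(-0.06112686 − (-0.116)) × 65536 / 0.232⌋ = ⌊0.05487314 × 65536/0.232⌋
     = ⌊15500.716⌋ = 15500.

15500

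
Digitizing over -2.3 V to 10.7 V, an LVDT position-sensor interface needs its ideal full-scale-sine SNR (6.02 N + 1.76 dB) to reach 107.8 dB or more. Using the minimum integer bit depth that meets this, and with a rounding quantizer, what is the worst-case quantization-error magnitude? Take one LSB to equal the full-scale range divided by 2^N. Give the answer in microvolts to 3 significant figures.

24.8 µV

Full-scale range = 10.7 V − (-2.3 V) = 13 V.
N ≥ (107.8 − 1.76)/6.02 = 17.615 → N_min = 18.
LSB = 13 V / 2^18 = 49.591 µV.
|e|_max = LSB/2 = 24.8 µV.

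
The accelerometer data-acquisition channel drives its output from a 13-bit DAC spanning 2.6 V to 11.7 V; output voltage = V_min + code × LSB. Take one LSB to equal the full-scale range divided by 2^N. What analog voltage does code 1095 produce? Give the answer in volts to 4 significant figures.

3.816 V

The full-scale span is 11.7 − (2.6) = 9.1 V. LSB = 9.1 V / 2^13.
Output = V_min + (1095/8192) × range = 2.6 + 0.133667 × 9.1 V
      = 2.6 + 1.21637 = 3.81637 V.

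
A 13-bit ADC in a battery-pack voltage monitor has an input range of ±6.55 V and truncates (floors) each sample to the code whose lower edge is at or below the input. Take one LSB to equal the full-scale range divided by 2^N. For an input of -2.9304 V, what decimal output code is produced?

Full-scale range = 6.55 V − (-6.55 V) = 13.1 V. LSB = 13.1 V / 2^13 ≈ 1.599 mV.
(V_in − V_min) × 2^13/range = (-2.9304 − (-6.55)) × 8192/13.1 = 2263.493.
Floor → code = 2263.

2263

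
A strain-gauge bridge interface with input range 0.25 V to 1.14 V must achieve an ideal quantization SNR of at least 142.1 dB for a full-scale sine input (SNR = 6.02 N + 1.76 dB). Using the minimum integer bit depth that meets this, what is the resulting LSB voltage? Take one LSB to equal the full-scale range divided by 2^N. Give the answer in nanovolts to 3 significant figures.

Full-scale range = 1.14 V − (0.25 V) = 0.89 V.
N ≥ (142.1 − 1.76)/6.02 = 23.312 → N_min = 24.
Step size = 0.89/16777216 V = 53.0 nV.

53.0 nV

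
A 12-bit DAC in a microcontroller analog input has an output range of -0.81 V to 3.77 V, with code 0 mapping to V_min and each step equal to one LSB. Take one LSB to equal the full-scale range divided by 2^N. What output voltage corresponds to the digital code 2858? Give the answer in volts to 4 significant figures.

The full-scale span is 3.77 − (-0.81) = 4.58 V. LSB = 4.58 V / 2^12.
Output = V_min + (2858/4096) × range = -0.81 + 0.697754 × 4.58 V
      = -0.81 + 3.19571 = 2.38571 V.

2.386 V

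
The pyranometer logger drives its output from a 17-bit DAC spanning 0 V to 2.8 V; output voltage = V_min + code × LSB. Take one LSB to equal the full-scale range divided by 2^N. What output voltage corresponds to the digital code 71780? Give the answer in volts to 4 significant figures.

1.533 V

V_FS = 2.8 V. LSB = 2.8 V / 2^17.
Output = V_min + (71780/131072) × range = 0 + 0.547638 × 2.8 V
      = 0 + 1.53339 = 1.53339 V.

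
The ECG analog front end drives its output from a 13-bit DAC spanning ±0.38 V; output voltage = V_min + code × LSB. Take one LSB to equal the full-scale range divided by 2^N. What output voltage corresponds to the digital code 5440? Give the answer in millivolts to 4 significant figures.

Full-scale range = 0.38 V − (-0.38 V) = 0.76 V. LSB = 0.76 V / 2^13.
Output = V_min + (5440/8192) × range = -0.38 + 0.664063 × 0.76 V
      = -0.38 + 0.504688 = 0.124688 V.

124.7 mV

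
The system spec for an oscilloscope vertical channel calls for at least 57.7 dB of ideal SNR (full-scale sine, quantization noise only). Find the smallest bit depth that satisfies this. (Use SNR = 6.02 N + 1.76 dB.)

10 bits

Required N = ⌈(57.7 − 1.76)/6.02⌉ = ⌈9.292⌉ = 10.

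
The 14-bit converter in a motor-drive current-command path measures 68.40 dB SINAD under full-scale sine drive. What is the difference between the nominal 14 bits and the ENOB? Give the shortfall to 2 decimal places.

N_eff = (68.40 − 1.76)/6.02 = 11.0698 bits.
Shortfall = 14 − 11.0698 = 2.9302 bits.

2.93 bits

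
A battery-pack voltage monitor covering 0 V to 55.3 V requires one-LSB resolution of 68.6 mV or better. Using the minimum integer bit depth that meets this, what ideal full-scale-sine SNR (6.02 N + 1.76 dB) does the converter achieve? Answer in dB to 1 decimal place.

Full-scale range = 55.3 V.
Levels needed ≥ 55.3/68.6 mV = 806.1. 2^10 = 1024 suffices, so N_min = 10.
Ideal SNR at N = 10: 6.02·10 + 1.76 = 62.0 dB.

62.0 dB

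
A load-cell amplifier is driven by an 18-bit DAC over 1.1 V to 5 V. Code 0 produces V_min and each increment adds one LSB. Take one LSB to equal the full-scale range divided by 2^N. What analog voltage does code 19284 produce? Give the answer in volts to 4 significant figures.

1.387 V

Span: 5 V − (1.1 V) = 3.9 V. LSB = 3.9 V / 2^18.
Output = V_min + (19284/262144) × range = 1.1 + 0.0735626 × 3.9 V
      = 1.1 + 0.286894 = 1.38689 V.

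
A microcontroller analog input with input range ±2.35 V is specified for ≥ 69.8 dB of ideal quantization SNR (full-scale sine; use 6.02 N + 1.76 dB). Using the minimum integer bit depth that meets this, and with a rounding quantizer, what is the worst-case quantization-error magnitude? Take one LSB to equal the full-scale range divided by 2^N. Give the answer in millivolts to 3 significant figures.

0.574 mV

Span: 2.35 V − (-2.35 V) = 4.7 V.
N ≥ (69.8 − 1.76)/6.02 = 11.302 → N_min = 12.
Step size = 4.7/4096 V = 1.1475 mV.
Max error for round-to-nearest is LSB/2 = 0.574 mV.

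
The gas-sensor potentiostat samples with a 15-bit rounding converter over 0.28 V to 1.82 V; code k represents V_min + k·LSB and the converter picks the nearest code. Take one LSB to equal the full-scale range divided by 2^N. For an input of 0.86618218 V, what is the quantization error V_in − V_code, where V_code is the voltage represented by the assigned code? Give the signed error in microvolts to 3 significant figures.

−12.3 µV

The full-scale span is 1.82 − (0.28) = 1.54 V. LSB = 1.54 V / 2^15 ≈ 47.00 µV.
(V_in − V_min)/LSB = (0.86618218 − (0.28)) × 32768/1.54 = 12472.7387 → nearest code k = 12473.
Reconstructed level: 0.28 + 12473 × 1.54/32768 V = 0.86619445801 V.
V_in − V_code = 0.86618218 − (0.86619445801) = −12.3 µV.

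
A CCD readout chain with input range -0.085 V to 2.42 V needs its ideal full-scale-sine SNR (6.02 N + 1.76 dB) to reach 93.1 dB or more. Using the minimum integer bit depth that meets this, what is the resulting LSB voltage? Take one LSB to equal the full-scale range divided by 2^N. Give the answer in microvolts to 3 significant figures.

Full-scale range = 2.42 V − (-0.085 V) = 2.505 V.
N ≥ (93.1 − 1.76)/6.02 = 15.173 → N_min = 16.
Step size = 2.505/65536 V = 38.2 µV.

38.2 µV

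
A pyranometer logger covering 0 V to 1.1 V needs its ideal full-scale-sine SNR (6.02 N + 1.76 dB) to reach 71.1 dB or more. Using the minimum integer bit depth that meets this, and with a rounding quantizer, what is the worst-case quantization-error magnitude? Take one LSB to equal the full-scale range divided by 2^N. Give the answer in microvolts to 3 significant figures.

134 µV

Full-scale range = 1.1 V.
Solving 6.02 N ≥ 71.1 − 1.76: N ≥ 11.518. Round up → N = 12.
LSB = 1.1 V / 2^12 = 268.55 µV.
|e|_max = LSB/2 = 134 µV.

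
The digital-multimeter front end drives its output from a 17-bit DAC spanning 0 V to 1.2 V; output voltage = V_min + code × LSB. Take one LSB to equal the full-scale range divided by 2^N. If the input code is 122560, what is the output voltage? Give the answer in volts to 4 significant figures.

Full-scale range = 1.2 V. LSB = 1.2 V / 2^17.
V_out = V_min + code × LSB = 0 V + 122560 × 1.2 V / 131072
      = 0 V + 1.12207 V = 1.12207 V.

1.122 V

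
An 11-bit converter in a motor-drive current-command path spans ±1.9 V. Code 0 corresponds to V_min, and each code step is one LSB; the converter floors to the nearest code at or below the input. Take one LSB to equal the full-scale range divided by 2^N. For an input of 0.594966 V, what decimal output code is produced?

1344

Range = 1.9 − (-1.9) = 3.8 V. LSB = 3.8 V / 2^11 ≈ 1.855 mV.
(V_in − V_min) × 2^11/range = (0.594966 − (-1.9)) × 2048/3.8 = 1344.655.
Floor → code = 1344.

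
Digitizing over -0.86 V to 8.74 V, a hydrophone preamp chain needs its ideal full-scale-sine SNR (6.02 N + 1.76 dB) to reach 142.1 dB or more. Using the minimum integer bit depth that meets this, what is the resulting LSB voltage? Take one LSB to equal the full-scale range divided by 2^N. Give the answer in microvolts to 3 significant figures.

0.572 µV

Span: 8.74 V − (-0.86 V) = 9.6 V.
N ≥ (142.1 − 1.76)/6.02 = 23.312 → N_min = 24.
Step size = 9.6/16777216 V = 0.572 µV.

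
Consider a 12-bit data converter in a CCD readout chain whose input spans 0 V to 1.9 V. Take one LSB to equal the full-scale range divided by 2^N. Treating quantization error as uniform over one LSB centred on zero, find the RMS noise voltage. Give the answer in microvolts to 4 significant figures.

Span = 1.9 V.
LSB = 1.9 V / 2^12 = 463.867 µV.
σ_q = LSB/√12 = 463.867 µV/3.4641 = 133.9 µV.

133.9 µV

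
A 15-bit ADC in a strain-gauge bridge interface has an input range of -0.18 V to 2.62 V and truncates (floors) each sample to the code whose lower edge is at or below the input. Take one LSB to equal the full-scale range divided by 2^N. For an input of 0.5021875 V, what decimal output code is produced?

Span: 2.62 V − (-0.18 V) = 2.8 V. LSB = 2.8 V / 2^15 ≈ 85.45 µV.
code = ⌊(V_in − V_min)/LSB⌋ = ⌊(V_in − V_min) × 2^15 / range⌋
     = ⌊(0.5021875 − (-0.18)) × 32768 / 2.8⌋ = ⌊0.6821875 × 32768/2.8⌋
     = ⌊7983.543⌋ = 7983.

7983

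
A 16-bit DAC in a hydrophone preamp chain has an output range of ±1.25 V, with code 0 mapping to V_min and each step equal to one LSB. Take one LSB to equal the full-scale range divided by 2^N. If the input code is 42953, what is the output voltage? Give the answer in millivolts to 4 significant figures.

388.5 mV

Full-scale range = 1.25 V − (-1.25 V) = 2.5 V. LSB = 2.5 V / 2^16.
Output = V_min + (42953/65536) × range = -1.25 + 0.655411 × 2.5 V
      = -1.25 + 1.63853 = 0.388527 V.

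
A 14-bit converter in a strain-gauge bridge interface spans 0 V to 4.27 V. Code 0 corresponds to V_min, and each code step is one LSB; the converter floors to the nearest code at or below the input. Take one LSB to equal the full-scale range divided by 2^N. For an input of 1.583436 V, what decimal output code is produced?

Span = 4.27 V. LSB = 4.27 V / 2^14 ≈ 260.6 µV.
V_in − V_min = 1.583436 − (0) = 1.583436 V.
Divide by LSB: 1.583436 × 16384/4.27 = 6075.6476.
Truncating gives code 6075.

6075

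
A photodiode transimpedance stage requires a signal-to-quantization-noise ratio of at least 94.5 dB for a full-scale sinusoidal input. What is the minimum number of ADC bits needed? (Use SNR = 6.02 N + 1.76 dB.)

16 bits

N ≥ (94.5 − 1.76)/6.02 = 15.405 → N_min = 16.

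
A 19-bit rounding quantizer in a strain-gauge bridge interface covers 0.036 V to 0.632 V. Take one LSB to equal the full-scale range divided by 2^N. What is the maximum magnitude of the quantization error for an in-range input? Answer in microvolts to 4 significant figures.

0.5684 µV

Span: 0.632 V − (0.036 V) = 0.596 V.
LSB = 0.596 V / 2^19 = 1.13678 µV.
A rounding quantizer has |error| ≤ LSB/2 = 0.5684 µV.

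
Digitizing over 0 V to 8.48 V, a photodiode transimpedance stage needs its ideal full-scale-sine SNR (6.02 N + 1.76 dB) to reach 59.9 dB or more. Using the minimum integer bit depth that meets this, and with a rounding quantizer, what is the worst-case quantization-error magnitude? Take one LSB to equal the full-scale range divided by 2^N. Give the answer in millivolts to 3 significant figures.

Full-scale range = 8.48 V.
6.02 N + 1.76 ≥ 59.9 gives N ≥ 9.658, so the minimum integer is 10.
LSB = 8.48 V / 2^10 = 8.2813 mV.
|e|_max = LSB/2 = 4.14 mV.

4.14 mV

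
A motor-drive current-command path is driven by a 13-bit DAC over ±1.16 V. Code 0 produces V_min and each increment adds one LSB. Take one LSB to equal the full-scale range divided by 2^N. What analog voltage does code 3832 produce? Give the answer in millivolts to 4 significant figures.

-74.77 mV

Full-scale range = 1.16 V − (-1.16 V) = 2.32 V. LSB = 2.32 V / 2^13.
V_out = V_min + code × LSB = -1.16 V + 3832 × 2.32 V / 8192
      = -1.16 V + 1.08523 V = -0.0747656 V.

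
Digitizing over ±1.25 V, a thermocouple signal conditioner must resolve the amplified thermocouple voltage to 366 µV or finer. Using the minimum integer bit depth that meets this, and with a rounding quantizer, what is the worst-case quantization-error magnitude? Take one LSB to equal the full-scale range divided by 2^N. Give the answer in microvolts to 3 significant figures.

153 µV

The full-scale span is 1.25 − (-1.25) = 2.5 V.
2.5 V / 366 µV = 6831. Since 2^12 = 4096 and 2^13 = 8192, N = 13.
LSB = 2.5 V ÷ 2^13 = 2.5/8192 V = 305.18 µV.
Max error for round-to-nearest is LSB/2 = 153 µV.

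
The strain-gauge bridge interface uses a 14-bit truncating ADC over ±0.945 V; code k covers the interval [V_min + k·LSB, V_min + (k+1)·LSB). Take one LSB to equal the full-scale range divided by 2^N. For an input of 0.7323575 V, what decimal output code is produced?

Full-scale range = 0.945 V − (-0.945 V) = 1.89 V. LSB = 1.89 V / 2^14 ≈ 115.4 µV.
(V_in − V_min) × 2^14/range = (0.7323575 − (-0.945)) × 16384/1.89 = 14540.648.
Floor → code = 14540.

14540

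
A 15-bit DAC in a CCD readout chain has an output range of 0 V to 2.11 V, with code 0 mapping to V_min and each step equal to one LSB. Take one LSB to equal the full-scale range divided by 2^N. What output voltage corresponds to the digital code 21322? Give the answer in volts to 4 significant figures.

1.373 V

Range is 2.11 V. LSB = 2.11 V / 2^15.
Output = V_min + (21322/32768) × range = 0 + 0.650696 × 2.11 V
      = 0 + 1.37297 = 1.37297 V.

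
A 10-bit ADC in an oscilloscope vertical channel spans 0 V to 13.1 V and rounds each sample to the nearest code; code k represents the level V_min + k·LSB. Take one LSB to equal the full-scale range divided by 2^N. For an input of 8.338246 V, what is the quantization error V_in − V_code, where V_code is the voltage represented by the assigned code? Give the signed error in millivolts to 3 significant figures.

Full-scale range = 13.1 V. LSB = 13.1 V / 2^10 ≈ 12.79 mV.
(V_in − V_min)/LSB = (8.338246 − (0)) × 1024/13.1 = 651.7835 → nearest code k = 652.
V_code = V_min + k × range/2^10 = 0 + 652 × 13.1/1024 = 8.341015625 V.
e = 8.338246 − (8.341015625) = −2.77 mV.

−2.77 mV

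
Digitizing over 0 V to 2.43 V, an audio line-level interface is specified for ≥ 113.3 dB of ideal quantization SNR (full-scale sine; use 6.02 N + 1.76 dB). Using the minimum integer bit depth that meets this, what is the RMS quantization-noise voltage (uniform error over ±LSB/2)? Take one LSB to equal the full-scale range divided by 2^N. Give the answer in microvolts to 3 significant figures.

Range is 2.43 V.
N ≥ (113.3 − 1.76)/6.02 = 18.528 → N_min = 19.
LSB = 2.43 V ÷ 2^19 = 2.43/524288 V = 4.6349 µV.
V_rms = LSB/√12 = 1.34 µV.

1.34 µV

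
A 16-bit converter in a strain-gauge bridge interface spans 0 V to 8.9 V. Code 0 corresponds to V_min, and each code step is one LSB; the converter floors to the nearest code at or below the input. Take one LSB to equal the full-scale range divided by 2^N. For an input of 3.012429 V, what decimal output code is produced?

Range is 8.9 V. LSB = 8.9 V / 2^16 ≈ 135.8 µV.
V_in − V_min = 3.012429 − (0) = 3.012429 V.
Divide by LSB: 3.012429 × 65536/8.9 = 22182.3086.
Truncating gives code 22182.

22182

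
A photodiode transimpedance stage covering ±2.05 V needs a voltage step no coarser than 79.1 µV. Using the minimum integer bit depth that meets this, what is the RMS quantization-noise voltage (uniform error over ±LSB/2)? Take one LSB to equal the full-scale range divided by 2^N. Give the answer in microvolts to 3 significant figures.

18.1 µV

Span: 2.05 V − (-2.05 V) = 4.1 V.
Levels needed ≥ 4.1/79.1 µV = 51830. 2^16 = 65536 suffices, so N_min = 16.
Step size = 4.1/65536 V = 62.561 µV.
σ_q = LSB/√12 = 62.561 µV/3.4641 = 18.1 µV.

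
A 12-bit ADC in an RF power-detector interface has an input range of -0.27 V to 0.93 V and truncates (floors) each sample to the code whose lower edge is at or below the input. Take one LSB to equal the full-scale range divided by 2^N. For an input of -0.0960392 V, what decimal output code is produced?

593

Full-scale range = 0.93 V − (-0.27 V) = 1.2 V. LSB = 1.2 V / 2^12 ≈ 293.0 µV.
V_in − V_min = -0.0960392 − (-0.27) = 0.1739608 V.
Divide by LSB: 0.1739608 × 4096/1.2 = 593.7862.
Truncating gives code 593.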